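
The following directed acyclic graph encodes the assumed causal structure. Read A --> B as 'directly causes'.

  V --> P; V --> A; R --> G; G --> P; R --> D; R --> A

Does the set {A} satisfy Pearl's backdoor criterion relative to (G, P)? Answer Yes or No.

Backdoor paths from G to P (paths whose first edge points into G):
  P1: G <- R -> A <- V -> P
Condition 1 (no descendant of G in the set): holds — descendants of G are {P}; none are in {A}.
Condition 2 (every backdoor path blocked by {A}):
  P1: open — collider(s) A are conditioned on (or have a conditioned descendant) and no non-collider on the path is in the set.
{A} does not satisfy the backdoor criterion.

No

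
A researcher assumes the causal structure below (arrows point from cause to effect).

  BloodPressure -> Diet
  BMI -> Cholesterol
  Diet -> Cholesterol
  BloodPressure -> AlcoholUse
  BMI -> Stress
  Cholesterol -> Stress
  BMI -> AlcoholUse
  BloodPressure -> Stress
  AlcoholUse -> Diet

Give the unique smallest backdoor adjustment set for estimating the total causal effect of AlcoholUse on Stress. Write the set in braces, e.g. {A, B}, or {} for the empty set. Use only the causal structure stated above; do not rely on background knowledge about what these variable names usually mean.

{BMI, BloodPressure}

Variables eligible for adjustment (non-descendants of AlcoholUse, excluding AlcoholUse and Stress): {BMI, BloodPressure}.
Backdoor paths from AlcoholUse to Stress:
  P1: AlcoholUse <- BloodPressure -> Diet -> Cholesterol <- BMI -> Stress
  P2: AlcoholUse <- BloodPressure -> Diet -> Cholesterol -> Stress
  P3: AlcoholUse <- BloodPressure -> Stress
  P4: AlcoholUse <- BMI -> Cholesterol <- Diet <- BloodPressure -> Stress
  P5: AlcoholUse <- BMI -> Cholesterol -> Stress
  P6: AlcoholUse <- BMI -> Stress
The empty set is not sufficient: P2 (AlcoholUse <- BloodPressure -> Diet -> Cholesterol -> Stress) has no collider blocking it and no conditioned non-collider, so it is open.
Try {BMI, BloodPressure}:
  P1: blocked at fork node BloodPressure ∈ conditioning set.
  P2: blocked at fork node BloodPressure ∈ conditioning set.
  P3: blocked at fork node BloodPressure ∈ conditioning set.
  P4: blocked at fork node BMI ∈ conditioning set.
  P5: blocked at fork node BMI ∈ conditioning set.
  P6: blocked at fork node BMI ∈ conditioning set.
{BMI, BloodPressure} contains no descendant of AlcoholUse and blocks every backdoor path.
Every element of {BMI, BloodPressure} is needed (dropping BMI leaves P5 open; dropping BloodPressure leaves P2 open), so no proper subset is valid.
Among all size-2 subsets of the eligible variables, only {BMI, BloodPressure} blocks every backdoor path, so it is the unique smallest valid adjustment set.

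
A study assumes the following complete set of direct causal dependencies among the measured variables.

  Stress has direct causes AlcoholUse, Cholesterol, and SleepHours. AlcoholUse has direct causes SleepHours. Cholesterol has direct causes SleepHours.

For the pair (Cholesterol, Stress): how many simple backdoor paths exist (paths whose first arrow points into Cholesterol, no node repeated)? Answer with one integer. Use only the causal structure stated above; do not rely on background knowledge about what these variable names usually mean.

2

A backdoor path from Cholesterol to Stress is any simple undirected path whose first edge points into Cholesterol (i.e. leaves Cholesterol via a parent).
Parents of Cholesterol: {SleepHours}.
Enumerating:
  P1: Cholesterol <- SleepHours -> AlcoholUse -> Stress
  P2: Cholesterol <- SleepHours -> Stress
That exhausts the simple backdoor paths. Count: 2.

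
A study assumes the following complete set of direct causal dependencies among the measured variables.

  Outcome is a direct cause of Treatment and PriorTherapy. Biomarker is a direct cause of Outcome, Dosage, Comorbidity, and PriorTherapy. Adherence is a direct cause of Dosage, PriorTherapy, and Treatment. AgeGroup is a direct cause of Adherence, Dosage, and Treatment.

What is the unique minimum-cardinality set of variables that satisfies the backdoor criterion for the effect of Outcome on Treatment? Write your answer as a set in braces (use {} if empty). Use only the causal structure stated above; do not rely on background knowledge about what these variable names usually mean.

Variables eligible for adjustment (non-descendants of Outcome, excluding Outcome and Treatment): {Adherence, AgeGroup, Biomarker, Comorbidity, Dosage}.
Backdoor paths from Outcome to Treatment:
  P1: Outcome <- Biomarker -> PriorTherapy <- Adherence <- AgeGroup -> Treatment
  P2: Outcome <- Biomarker -> PriorTherapy <- Adherence -> Treatment
  P3: Outcome <- Biomarker -> PriorTherapy <- Adherence -> Dosage <- AgeGroup -> Treatment
  P4: Outcome <- Biomarker -> Dosage <- AgeGroup -> Adherence -> Treatment
  P5: Outcome <- Biomarker -> Dosage <- AgeGroup -> Treatment
  P6: Outcome <- Biomarker -> Dosage <- Adherence <- AgeGroup -> Treatment
  P7: Outcome <- Biomarker -> Dosage <- Adherence -> Treatment
Each backdoor path contains an unconditioned collider, so every path is already blocked with the empty conditioning set:
  P1: blocked at collider PriorTherapy (neither it nor any descendant is in the conditioning set).
  P2: blocked at collider PriorTherapy (neither it nor any descendant is in the conditioning set).
  P3: blocked at collider PriorTherapy (neither it nor any descendant is in the conditioning set).
  P4: blocked at collider Dosage (neither it nor any descendant is in the conditioning set).
  P5: blocked at collider Dosage (neither it nor any descendant is in the conditioning set).
  P6: blocked at collider Dosage (neither it nor any descendant is in the conditioning set).
  P7: blocked at collider Dosage (neither it nor any descendant is in the conditioning set).
The empty set is therefore the unique smallest valid set.

{}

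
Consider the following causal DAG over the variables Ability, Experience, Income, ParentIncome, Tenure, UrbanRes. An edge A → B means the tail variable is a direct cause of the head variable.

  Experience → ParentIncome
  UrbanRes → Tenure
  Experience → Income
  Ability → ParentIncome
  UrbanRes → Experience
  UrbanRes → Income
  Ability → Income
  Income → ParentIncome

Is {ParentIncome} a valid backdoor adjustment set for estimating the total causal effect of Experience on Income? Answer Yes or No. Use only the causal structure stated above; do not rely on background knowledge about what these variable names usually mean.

Backdoor paths from Experience to Income (paths whose first edge points into Experience):
  P1: Experience <- UrbanRes -> Income
Condition 1 (no descendant of Experience in the set): FAILS — ParentIncome is a descendant of Experience.
Condition 2 (every backdoor path blocked by {ParentIncome}):
  P1: open — no interior node is in the conditioning set.
{ParentIncome} does not satisfy the backdoor criterion.

No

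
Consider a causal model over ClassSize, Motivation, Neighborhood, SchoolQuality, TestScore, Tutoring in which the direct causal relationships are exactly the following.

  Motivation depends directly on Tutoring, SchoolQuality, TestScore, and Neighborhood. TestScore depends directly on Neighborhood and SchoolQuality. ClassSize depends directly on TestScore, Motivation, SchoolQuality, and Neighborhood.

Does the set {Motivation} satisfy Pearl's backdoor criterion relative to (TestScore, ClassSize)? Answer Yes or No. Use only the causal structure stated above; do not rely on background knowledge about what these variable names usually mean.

Backdoor paths from TestScore to ClassSize (paths whose first edge points into TestScore):
  P1: TestScore <- Neighborhood -> Motivation <- SchoolQuality -> ClassSize
  P2: TestScore <- Neighborhood -> Motivation -> ClassSize
  P3: TestScore <- Neighborhood -> ClassSize
  P4: TestScore <- SchoolQuality -> Motivation <- Neighborhood -> ClassSize
  P5: TestScore <- SchoolQuality -> Motivation -> ClassSize
  P6: TestScore <- SchoolQuality -> ClassSize
Condition 1 (no descendant of TestScore in the set): FAILS — Motivation is a descendant of TestScore.
Condition 2 (every backdoor path blocked by {Motivation}):
  P1: open — collider(s) Motivation are conditioned on (or have a conditioned descendant) and no non-collider on the path is in the set.
  P2: blocked at chain node Motivation ∈ conditioning set.
  P3: open — no interior node is in the conditioning set.
  P4: open — collider(s) Motivation are conditioned on (or have a conditioned descendant) and no non-collider on the path is in the set.
  P5: blocked at chain node Motivation ∈ conditioning set.
  P6: open — no interior node is in the conditioning set.
{Motivation} does not satisfy the backdoor criterion.

No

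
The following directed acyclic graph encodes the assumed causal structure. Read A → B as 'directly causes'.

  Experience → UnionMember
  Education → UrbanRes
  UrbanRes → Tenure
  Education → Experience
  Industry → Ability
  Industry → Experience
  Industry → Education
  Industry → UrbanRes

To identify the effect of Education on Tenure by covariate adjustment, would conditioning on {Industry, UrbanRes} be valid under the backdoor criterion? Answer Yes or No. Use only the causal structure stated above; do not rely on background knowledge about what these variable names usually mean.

Backdoor paths from Education to Tenure (paths whose first edge points into Education):
  P1: Education <- Industry -> UrbanRes -> Tenure
Condition 1 (no descendant of Education in the set): FAILS — UrbanRes is a descendant of Education.
Condition 2 (every backdoor path blocked by {Industry, UrbanRes}):
  P1: blocked at fork node Industry ∈ conditioning set.
{Industry, UrbanRes} does not satisfy the backdoor criterion.

No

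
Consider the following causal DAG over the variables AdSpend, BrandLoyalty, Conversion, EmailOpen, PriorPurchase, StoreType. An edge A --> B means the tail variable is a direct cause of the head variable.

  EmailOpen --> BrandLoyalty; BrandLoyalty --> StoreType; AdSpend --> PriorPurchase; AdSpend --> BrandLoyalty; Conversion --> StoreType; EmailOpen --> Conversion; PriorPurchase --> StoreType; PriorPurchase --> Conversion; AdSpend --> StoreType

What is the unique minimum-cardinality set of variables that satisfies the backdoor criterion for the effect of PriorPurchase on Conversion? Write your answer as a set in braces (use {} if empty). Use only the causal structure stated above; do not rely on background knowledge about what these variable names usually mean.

Variables eligible for adjustment (non-descendants of PriorPurchase, excluding PriorPurchase and Conversion): {AdSpend, BrandLoyalty, EmailOpen}.
Backdoor paths from PriorPurchase to Conversion:
  P1: PriorPurchase <- AdSpend -> BrandLoyalty <- EmailOpen -> Conversion
  P2: PriorPurchase <- AdSpend -> BrandLoyalty -> StoreType <- Conversion
  P3: PriorPurchase <- AdSpend -> StoreType <- BrandLoyalty <- EmailOpen -> Conversion
  P4: PriorPurchase <- AdSpend -> StoreType <- Conversion
Each backdoor path contains an unconditioned collider, so every path is already blocked with the empty conditioning set:
  P1: blocked at collider BrandLoyalty (neither it nor any descendant is in the conditioning set).
  P2: blocked at collider StoreType (neither it nor any descendant is in the conditioning set).
  P3: blocked at collider StoreType (neither it nor any descendant is in the conditioning set).
  P4: blocked at collider StoreType (neither it nor any descendant is in the conditioning set).
The empty set is therefore the unique smallest valid set.

{}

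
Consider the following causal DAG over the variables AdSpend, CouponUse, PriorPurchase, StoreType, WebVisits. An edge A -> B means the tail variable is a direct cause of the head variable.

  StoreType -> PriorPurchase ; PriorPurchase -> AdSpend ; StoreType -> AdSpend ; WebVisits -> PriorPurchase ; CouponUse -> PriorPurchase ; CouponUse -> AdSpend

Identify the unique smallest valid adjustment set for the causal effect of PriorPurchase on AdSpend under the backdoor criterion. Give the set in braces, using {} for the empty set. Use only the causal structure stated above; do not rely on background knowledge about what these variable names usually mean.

Variables eligible for adjustment (non-descendants of PriorPurchase, excluding PriorPurchase and AdSpend): {CouponUse, StoreType, WebVisits}.
Backdoor paths from PriorPurchase to AdSpend:
  P1: PriorPurchase <- StoreType -> AdSpend
  P2: PriorPurchase <- CouponUse -> AdSpend
The empty set is not sufficient: P1 (PriorPurchase <- StoreType -> AdSpend) has no collider blocking it and no conditioned non-collider, so it is open.
Try {CouponUse, StoreType}:
  P1: blocked at fork node StoreType ∈ conditioning set.
  P2: blocked at fork node CouponUse ∈ conditioning set.
{CouponUse, StoreType} contains no descendant of PriorPurchase and blocks every backdoor path.
Every element of {CouponUse, StoreType} is needed (dropping CouponUse leaves P2 open; dropping StoreType leaves P1 open), so no proper subset is valid.
Among all size-2 subsets of the eligible variables, only {CouponUse, StoreType} blocks every backdoor path, so it is the unique smallest valid adjustment set.

{CouponUse, StoreType}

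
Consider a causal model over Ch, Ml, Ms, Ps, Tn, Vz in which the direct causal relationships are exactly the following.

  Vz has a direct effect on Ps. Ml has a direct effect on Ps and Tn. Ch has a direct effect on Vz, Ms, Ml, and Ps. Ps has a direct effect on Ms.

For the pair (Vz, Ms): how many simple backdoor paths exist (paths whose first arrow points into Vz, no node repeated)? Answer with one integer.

3

A backdoor path from Vz to Ms is any simple undirected path whose first edge points into Vz (i.e. leaves Vz via a parent).
Parents of Vz: {Ch}.
Enumerating:
  P1: Vz <- Ch -> Ml -> Ps -> Ms
  P2: Vz <- Ch -> Ps -> Ms
  P3: Vz <- Ch -> Ms
That exhausts the simple backdoor paths. Count: 3.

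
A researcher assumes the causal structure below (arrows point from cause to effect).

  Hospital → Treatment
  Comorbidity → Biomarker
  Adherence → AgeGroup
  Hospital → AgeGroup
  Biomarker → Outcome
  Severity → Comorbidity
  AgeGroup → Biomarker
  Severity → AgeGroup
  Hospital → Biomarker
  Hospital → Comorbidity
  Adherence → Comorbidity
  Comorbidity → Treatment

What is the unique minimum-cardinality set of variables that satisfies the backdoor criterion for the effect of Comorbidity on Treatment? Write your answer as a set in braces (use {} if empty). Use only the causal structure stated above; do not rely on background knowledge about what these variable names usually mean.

Variables eligible for adjustment (non-descendants of Comorbidity, excluding Comorbidity and Treatment): {Adherence, AgeGroup, Hospital, Severity}.
Backdoor paths from Comorbidity to Treatment:
  P1: Comorbidity <- Severity -> AgeGroup <- Hospital -> Treatment
  P2: Comorbidity <- Severity -> AgeGroup -> Biomarker <- Hospital -> Treatment
  P3: Comorbidity <- Adherence -> AgeGroup <- Hospital -> Treatment
  P4: Comorbidity <- Adherence -> AgeGroup -> Biomarker <- Hospital -> Treatment
  P5: Comorbidity <- Hospital -> Treatment
The empty set is not sufficient: P5 (Comorbidity <- Hospital -> Treatment) has no collider blocking it and no conditioned non-collider, so it is open.
Try {Hospital}:
  P1: blocked at collider AgeGroup (neither it nor any descendant is in the conditioning set).
  P2: blocked at collider Biomarker (neither it nor any descendant is in the conditioning set).
  P3: blocked at collider AgeGroup (neither it nor any descendant is in the conditioning set).
  P4: blocked at collider Biomarker (neither it nor any descendant is in the conditioning set).
  P5: blocked at fork node Hospital ∈ conditioning set.
{Hospital} contains no descendant of Comorbidity and blocks every backdoor path.
No other singleton works — e.g. {Severity} leaves P5 open — so {Hospital} is the unique smallest valid adjustment set.

{Hospital}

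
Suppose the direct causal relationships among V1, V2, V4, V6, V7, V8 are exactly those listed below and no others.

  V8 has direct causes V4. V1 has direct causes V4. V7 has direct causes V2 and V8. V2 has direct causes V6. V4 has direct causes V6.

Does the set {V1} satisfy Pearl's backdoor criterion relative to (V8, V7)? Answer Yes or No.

Backdoor paths from V8 to V7 (paths whose first edge points into V8):
  P1: V8 <- V4 <- V6 -> V2 -> V7
Condition 1 (no descendant of V8 in the set): holds — descendants of V8 are {V7}; none are in {V1}.
Condition 2 (every backdoor path blocked by {V1}):
  P1: open — no interior node is in the conditioning set.
{V1} does not satisfy the backdoor criterion.

No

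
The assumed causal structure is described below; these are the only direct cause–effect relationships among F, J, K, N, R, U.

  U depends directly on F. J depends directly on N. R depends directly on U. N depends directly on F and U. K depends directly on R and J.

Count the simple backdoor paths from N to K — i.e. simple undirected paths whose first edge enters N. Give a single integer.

2

A backdoor path from N to K is any simple undirected path whose first edge points into N (i.e. leaves N via a parent).
Parents of N: {F, U}.
Enumerating:
  P1: N <- F -> U -> R -> K
  P2: N <- U -> R -> K
That exhausts the simple backdoor paths. Count: 2.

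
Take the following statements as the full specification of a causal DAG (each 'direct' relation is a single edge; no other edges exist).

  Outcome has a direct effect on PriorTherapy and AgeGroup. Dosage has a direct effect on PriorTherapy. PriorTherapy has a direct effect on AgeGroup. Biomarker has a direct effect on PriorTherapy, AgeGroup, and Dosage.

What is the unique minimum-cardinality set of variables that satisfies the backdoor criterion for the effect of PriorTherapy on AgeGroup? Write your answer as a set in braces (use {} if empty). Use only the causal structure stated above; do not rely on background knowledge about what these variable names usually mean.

{Biomarker, Outcome}

Variables eligible for adjustment (non-descendants of PriorTherapy, excluding PriorTherapy and AgeGroup): {Biomarker, Dosage, Outcome}.
Backdoor paths from PriorTherapy to AgeGroup:
  P1: PriorTherapy <- Outcome -> AgeGroup
  P2: PriorTherapy <- Biomarker -> AgeGroup
  P3: PriorTherapy <- Dosage <- Biomarker -> AgeGroup
The empty set is not sufficient: P1 (PriorTherapy <- Outcome -> AgeGroup) has no collider blocking it and no conditioned non-collider, so it is open.
Try {Biomarker, Outcome}:
  P1: blocked at fork node Outcome ∈ conditioning set.
  P2: blocked at fork node Biomarker ∈ conditioning set.
  P3: blocked at fork node Biomarker ∈ conditioning set.
{Biomarker, Outcome} contains no descendant of PriorTherapy and blocks every backdoor path.
Every element of {Biomarker, Outcome} is needed (dropping Biomarker leaves P2 open; dropping Outcome leaves P1 open), so no proper subset is valid.
Among all size-2 subsets of the eligible variables, only {Biomarker, Outcome} blocks every backdoor path, so it is the unique smallest valid adjustment set.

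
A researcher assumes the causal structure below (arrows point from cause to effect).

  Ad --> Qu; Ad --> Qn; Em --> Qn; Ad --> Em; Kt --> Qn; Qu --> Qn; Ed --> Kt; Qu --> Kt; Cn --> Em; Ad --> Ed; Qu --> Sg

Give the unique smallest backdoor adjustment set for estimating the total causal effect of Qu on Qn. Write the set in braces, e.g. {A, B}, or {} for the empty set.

{Ad}

Variables eligible for adjustment (non-descendants of Qu, excluding Qu and Qn): {Ad, Cn, Ed, Em}.
Backdoor paths from Qu to Qn:
  P1: Qu <- Ad -> Ed -> Kt -> Qn
  P2: Qu <- Ad -> Em -> Qn
  P3: Qu <- Ad -> Qn
The empty set is not sufficient: P1 (Qu <- Ad -> Ed -> Kt -> Qn) has no collider blocking it and no conditioned non-collider, so it is open.
Try {Ad}:
  P1: blocked at fork node Ad ∈ conditioning set.
  P2: blocked at fork node Ad ∈ conditioning set.
  P3: blocked at fork node Ad ∈ conditioning set.
{Ad} contains no descendant of Qu and blocks every backdoor path.
No other singleton works — e.g. {Ed} leaves P2 open — so {Ad} is the unique smallest valid adjustment set.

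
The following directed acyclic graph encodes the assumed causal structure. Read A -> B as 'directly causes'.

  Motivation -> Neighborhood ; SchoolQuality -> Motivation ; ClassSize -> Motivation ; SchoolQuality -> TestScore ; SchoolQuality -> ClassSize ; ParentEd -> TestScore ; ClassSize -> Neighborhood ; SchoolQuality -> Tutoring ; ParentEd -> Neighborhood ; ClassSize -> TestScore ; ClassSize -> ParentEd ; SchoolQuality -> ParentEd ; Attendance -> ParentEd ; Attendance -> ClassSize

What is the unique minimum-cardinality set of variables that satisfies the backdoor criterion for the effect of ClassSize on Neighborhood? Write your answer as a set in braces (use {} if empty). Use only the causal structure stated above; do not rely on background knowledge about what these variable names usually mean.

Variables eligible for adjustment (non-descendants of ClassSize, excluding ClassSize and Neighborhood): {Attendance, SchoolQuality, Tutoring}.
Backdoor paths from ClassSize to Neighborhood:
  P1: ClassSize <- Attendance -> ParentEd <- SchoolQuality -> Motivation -> Neighborhood
  P2: ClassSize <- Attendance -> ParentEd -> TestScore <- SchoolQuality -> Motivation -> Neighborhood
  P3: ClassSize <- Attendance -> ParentEd -> Neighborhood
  P4: ClassSize <- SchoolQuality -> ParentEd -> Neighborhood
  P5: ClassSize <- SchoolQuality -> Motivation -> Neighborhood
  P6: ClassSize <- SchoolQuality -> TestScore <- ParentEd -> Neighborhood
The empty set is not sufficient: P3 (ClassSize <- Attendance -> ParentEd -> Neighborhood) has no collider blocking it and no conditioned non-collider, so it is open.
Try {Attendance, SchoolQuality}:
  P1: blocked at fork node Attendance ∈ conditioning set.
  P2: blocked at fork node Attendance ∈ conditioning set.
  P3: blocked at fork node Attendance ∈ conditioning set.
  P4: blocked at fork node SchoolQuality ∈ conditioning set.
  P5: blocked at fork node SchoolQuality ∈ conditioning set.
  P6: blocked at fork node SchoolQuality ∈ conditioning set.
{Attendance, SchoolQuality} contains no descendant of ClassSize and blocks every backdoor path.
Every element of {Attendance, SchoolQuality} is needed (dropping Attendance leaves P3 open; dropping SchoolQuality leaves P4 open), so no proper subset is valid.
Among all size-2 subsets of the eligible variables, only {Attendance, SchoolQuality} blocks every backdoor path, so it is the unique smallest valid adjustment set.

{Attendance, SchoolQuality}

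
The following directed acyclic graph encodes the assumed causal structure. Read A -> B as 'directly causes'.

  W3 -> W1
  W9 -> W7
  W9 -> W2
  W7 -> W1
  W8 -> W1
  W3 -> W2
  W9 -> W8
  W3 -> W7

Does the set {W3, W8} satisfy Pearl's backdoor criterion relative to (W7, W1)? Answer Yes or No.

Yes

Backdoor paths from W7 to W1 (paths whose first edge points into W7):
  P1: W7 <- W3 -> W1
  P2: W7 <- W3 -> W2 <- W9 -> W8 -> W1
  P3: W7 <- W9 -> W8 -> W1
  P4: W7 <- W9 -> W2 <- W3 -> W1
Condition 1 (no descendant of W7 in the set): holds — descendants of W7 are {W1}; none are in {W3, W8}.
Condition 2 (every backdoor path blocked by {W3, W8}):
  P1: blocked at fork node W3 ∈ conditioning set.
  P2: blocked at fork node W3 ∈ conditioning set.
  P3: blocked at chain node W8 ∈ conditioning set.
  P4: blocked at collider W2 (neither it nor any descendant is in the conditioning set).
{W3, W8} satisfies the backdoor criterion.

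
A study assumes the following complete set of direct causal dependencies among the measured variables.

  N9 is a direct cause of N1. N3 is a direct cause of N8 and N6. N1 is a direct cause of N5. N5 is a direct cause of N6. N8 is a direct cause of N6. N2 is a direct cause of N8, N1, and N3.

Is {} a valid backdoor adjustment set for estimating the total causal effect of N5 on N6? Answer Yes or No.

No

Backdoor paths from N5 to N6 (paths whose first edge points into N5):
  P1: N5 <- N1 <- N2 -> N3 -> N8 -> N6
  P2: N5 <- N1 <- N2 -> N3 -> N6
  P3: N5 <- N1 <- N2 -> N8 <- N3 -> N6
  P4: N5 <- N1 <- N2 -> N8 -> N6
Condition 1 (no descendant of N5 in the set): holds — descendants of N5 are {N6}; none are in {}.
Condition 2 (every backdoor path blocked by {}):
  P1: open — no interior node is in the conditioning set.
  P2: open — no interior node is in the conditioning set.
  P3: blocked at collider N8 (neither it nor any descendant is in the conditioning set).
  P4: open — no interior node is in the conditioning set.
{} does not satisfy the backdoor criterion.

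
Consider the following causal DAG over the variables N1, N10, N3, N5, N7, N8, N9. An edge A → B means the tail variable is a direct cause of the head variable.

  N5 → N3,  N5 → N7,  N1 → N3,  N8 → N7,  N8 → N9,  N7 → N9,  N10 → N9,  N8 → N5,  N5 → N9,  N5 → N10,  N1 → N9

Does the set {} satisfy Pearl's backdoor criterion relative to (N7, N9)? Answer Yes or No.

Backdoor paths from N7 to N9 (paths whose first edge points into N7):
  P1: N7 <- N8 -> N5 -> N10 -> N9
  P2: N7 <- N8 -> N5 -> N9
  P3: N7 <- N8 -> N5 -> N3 <- N1 -> N9
  P4: N7 <- N8 -> N9
  P5: N7 <- N5 <- N8 -> N9
  P6: N7 <- N5 -> N10 -> N9
  P7: N7 <- N5 -> N9
  P8: N7 <- N5 -> N3 <- N1 -> N9
Condition 1 (no descendant of N7 in the set): holds — descendants of N7 are {N9}; none are in {}.
Condition 2 (every backdoor path blocked by {}):
  P1: open — no interior node is in the conditioning set.
  P2: open — no interior node is in the conditioning set.
  P3: blocked at collider N3 (neither it nor any descendant is in the conditioning set).
  P4: open — no interior node is in the conditioning set.
  P5: open — no interior node is in the conditioning set.
  P6: open — no interior node is in the conditioning set.
  P7: open — no interior node is in the conditioning set.
  P8: blocked at collider N3 (neither it nor any descendant is in the conditioning set).
{} does not satisfy the backdoor criterion.

No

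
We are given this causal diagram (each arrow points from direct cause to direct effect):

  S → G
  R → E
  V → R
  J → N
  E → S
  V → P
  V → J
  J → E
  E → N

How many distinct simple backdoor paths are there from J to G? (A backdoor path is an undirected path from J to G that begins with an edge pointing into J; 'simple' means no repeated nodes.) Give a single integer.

1

A backdoor path from J to G is any simple undirected path whose first edge points into J (i.e. leaves J via a parent).
Parents of J: {V}.
Enumerating:
  P1: J <- V -> R -> E -> S -> G
That exhausts the simple backdoor paths. Count: 1.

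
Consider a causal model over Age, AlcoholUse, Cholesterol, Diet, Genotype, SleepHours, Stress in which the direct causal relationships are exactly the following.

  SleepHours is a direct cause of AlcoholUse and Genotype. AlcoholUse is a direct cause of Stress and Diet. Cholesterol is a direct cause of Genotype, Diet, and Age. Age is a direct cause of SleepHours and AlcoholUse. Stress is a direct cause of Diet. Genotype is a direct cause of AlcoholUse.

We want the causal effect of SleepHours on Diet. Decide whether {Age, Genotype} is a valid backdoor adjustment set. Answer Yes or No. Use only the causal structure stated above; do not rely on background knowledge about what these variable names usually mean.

No

Backdoor paths from SleepHours to Diet (paths whose first edge points into SleepHours):
  P1: SleepHours <- Age <- Cholesterol -> Genotype -> AlcoholUse -> Stress -> Diet
  P2: SleepHours <- Age <- Cholesterol -> Genotype -> AlcoholUse -> Diet
  P3: SleepHours <- Age <- Cholesterol -> Diet
  P4: SleepHours <- Age -> AlcoholUse <- Genotype <- Cholesterol -> Diet
  P5: SleepHours <- Age -> AlcoholUse -> Stress -> Diet
  P6: SleepHours <- Age -> AlcoholUse -> Diet
Condition 1 (no descendant of SleepHours in the set): FAILS — Genotype is a descendant of SleepHours.
Condition 2 (every backdoor path blocked by {Age, Genotype}):
  P1: blocked at chain node Age ∈ conditioning set.
  P2: blocked at chain node Age ∈ conditioning set.
  P3: blocked at chain node Age ∈ conditioning set.
  P4: blocked at fork node Age ∈ conditioning set.
  P5: blocked at fork node Age ∈ conditioning set.
  P6: blocked at fork node Age ∈ conditioning set.
{Age, Genotype} does not satisfy the backdoor criterion.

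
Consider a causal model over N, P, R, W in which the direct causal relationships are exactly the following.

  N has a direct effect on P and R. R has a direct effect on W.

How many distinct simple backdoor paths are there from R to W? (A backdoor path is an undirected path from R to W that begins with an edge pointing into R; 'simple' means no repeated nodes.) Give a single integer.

0

A backdoor path from R to W is any simple undirected path whose first edge points into R (i.e. leaves R via a parent).
Parents of R: {N}.
No simple path from any parent of R reaches W without revisiting R, so there are no backdoor paths.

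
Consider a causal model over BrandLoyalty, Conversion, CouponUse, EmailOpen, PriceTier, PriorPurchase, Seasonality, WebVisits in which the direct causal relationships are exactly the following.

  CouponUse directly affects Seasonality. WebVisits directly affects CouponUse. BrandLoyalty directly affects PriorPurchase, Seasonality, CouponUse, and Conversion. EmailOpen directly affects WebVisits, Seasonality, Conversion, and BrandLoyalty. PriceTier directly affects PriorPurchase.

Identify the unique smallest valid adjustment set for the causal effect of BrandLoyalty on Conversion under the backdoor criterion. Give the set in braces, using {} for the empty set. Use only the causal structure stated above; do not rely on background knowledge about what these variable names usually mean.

Variables eligible for adjustment (non-descendants of BrandLoyalty, excluding BrandLoyalty and Conversion): {EmailOpen, PriceTier, WebVisits}.
Backdoor paths from BrandLoyalty to Conversion:
  P1: BrandLoyalty <- EmailOpen -> Conversion
The empty set is not sufficient: P1 (BrandLoyalty <- EmailOpen -> Conversion) has no collider blocking it and no conditioned non-collider, so it is open.
Try {EmailOpen}:
  P1: blocked at fork node EmailOpen ∈ conditioning set.
{EmailOpen} contains no descendant of BrandLoyalty and blocks every backdoor path.
No other singleton works — e.g. {PriceTier} leaves P1 open — so {EmailOpen} is the unique smallest valid adjustment set.

{EmailOpen}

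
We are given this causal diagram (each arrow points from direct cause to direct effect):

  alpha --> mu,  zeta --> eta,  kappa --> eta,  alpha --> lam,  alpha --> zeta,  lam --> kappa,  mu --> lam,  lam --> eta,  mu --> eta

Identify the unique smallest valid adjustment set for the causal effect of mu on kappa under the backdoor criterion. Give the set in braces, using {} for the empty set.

Variables eligible for adjustment (non-descendants of mu, excluding mu and kappa): {alpha, zeta}.
Backdoor paths from mu to kappa:
  P1: mu <- alpha -> lam -> kappa
  P2: mu <- alpha -> lam -> eta <- kappa
  P3: mu <- alpha -> zeta -> eta <- lam -> kappa
  P4: mu <- alpha -> zeta -> eta <- kappa
The empty set is not sufficient: P1 (mu <- alpha -> lam -> kappa) has no collider blocking it and no conditioned non-collider, so it is open.
Try {alpha}:
  P1: blocked at fork node alpha ∈ conditioning set.
  P2: blocked at fork node alpha ∈ conditioning set.
  P3: blocked at fork node alpha ∈ conditioning set.
  P4: blocked at fork node alpha ∈ conditioning set.
{alpha} contains no descendant of mu and blocks every backdoor path.
No other singleton works — e.g. {zeta} leaves P1 open — so {alpha} is the unique smallest valid adjustment set.

{alpha}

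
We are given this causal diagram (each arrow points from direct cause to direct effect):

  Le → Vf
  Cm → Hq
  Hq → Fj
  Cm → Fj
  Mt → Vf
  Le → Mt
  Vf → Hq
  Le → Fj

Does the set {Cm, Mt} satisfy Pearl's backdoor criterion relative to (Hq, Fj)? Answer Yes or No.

No

Backdoor paths from Hq to Fj (paths whose first edge points into Hq):
  P1: Hq <- Vf <- Le -> Fj
  P2: Hq <- Vf <- Mt <- Le -> Fj
  P3: Hq <- Cm -> Fj
Condition 1 (no descendant of Hq in the set): holds — descendants of Hq are {Fj}; none are in {Cm, Mt}.
Condition 2 (every backdoor path blocked by {Cm, Mt}):
  P1: open — no interior node is in the conditioning set.
  P2: blocked at chain node Mt ∈ conditioning set.
  P3: blocked at fork node Cm ∈ conditioning set.
{Cm, Mt} does not satisfy the backdoor criterion.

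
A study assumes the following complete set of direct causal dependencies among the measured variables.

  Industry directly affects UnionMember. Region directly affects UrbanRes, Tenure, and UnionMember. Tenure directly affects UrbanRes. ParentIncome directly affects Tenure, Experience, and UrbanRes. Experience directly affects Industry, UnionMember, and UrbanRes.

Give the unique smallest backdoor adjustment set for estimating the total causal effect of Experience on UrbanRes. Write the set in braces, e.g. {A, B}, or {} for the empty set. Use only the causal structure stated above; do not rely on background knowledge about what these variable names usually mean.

{ParentIncome}

Variables eligible for adjustment (non-descendants of Experience, excluding Experience and UrbanRes): {ParentIncome, Region, Tenure}.
Backdoor paths from Experience to UrbanRes:
  P1: Experience <- ParentIncome -> Tenure <- Region -> UrbanRes
  P2: Experience <- ParentIncome -> Tenure -> UrbanRes
  P3: Experience <- ParentIncome -> UrbanRes
The empty set is not sufficient: P2 (Experience <- ParentIncome -> Tenure -> UrbanRes) has no collider blocking it and no conditioned non-collider, so it is open.
Try {ParentIncome}:
  P1: blocked at fork node ParentIncome ∈ conditioning set.
  P2: blocked at fork node ParentIncome ∈ conditioning set.
  P3: blocked at fork node ParentIncome ∈ conditioning set.
{ParentIncome} contains no descendant of Experience and blocks every backdoor path.
No other singleton works — e.g. {Region} leaves P2 open — so {ParentIncome} is the unique smallest valid adjustment set.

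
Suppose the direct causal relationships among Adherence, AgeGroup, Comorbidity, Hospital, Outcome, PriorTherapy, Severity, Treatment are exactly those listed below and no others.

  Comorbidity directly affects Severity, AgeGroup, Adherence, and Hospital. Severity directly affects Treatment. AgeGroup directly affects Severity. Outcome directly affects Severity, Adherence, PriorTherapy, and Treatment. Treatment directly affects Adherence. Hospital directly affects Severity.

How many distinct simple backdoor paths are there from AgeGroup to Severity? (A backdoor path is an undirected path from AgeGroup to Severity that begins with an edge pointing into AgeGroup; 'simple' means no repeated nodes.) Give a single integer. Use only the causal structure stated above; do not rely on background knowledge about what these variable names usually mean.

6

A backdoor path from AgeGroup to Severity is any simple undirected path whose first edge points into AgeGroup (i.e. leaves AgeGroup via a parent).
Parents of AgeGroup: {Comorbidity}.
Enumerating:
  P1: AgeGroup <- Comorbidity -> Hospital -> Severity
  P2: AgeGroup <- Comorbidity -> Severity
  P3: AgeGroup <- Comorbidity -> Adherence <- Outcome -> Severity
  P4: AgeGroup <- Comorbidity -> Adherence <- Outcome -> Treatment <- Severity
  P5: AgeGroup <- Comorbidity -> Adherence <- Treatment <- Outcome -> Severity
  P6: AgeGroup <- Comorbidity -> Adherence <- Treatment <- Severity
That exhausts the simple backdoor paths. Count: 6.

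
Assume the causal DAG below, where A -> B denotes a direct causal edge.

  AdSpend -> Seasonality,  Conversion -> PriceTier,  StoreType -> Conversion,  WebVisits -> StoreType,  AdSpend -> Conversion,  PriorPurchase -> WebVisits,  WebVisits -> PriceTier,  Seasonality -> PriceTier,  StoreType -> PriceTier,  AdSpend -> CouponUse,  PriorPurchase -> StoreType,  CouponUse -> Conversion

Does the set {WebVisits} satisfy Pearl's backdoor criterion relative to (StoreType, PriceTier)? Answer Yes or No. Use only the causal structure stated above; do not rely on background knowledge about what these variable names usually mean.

Backdoor paths from StoreType to PriceTier (paths whose first edge points into StoreType):
  P1: StoreType <- PriorPurchase -> WebVisits -> PriceTier
  P2: StoreType <- WebVisits -> PriceTier
Condition 1 (no descendant of StoreType in the set): holds — descendants of StoreType are {Conversion, PriceTier}; none are in {WebVisits}.
Condition 2 (every backdoor path blocked by {WebVisits}):
  P1: blocked at chain node WebVisits ∈ conditioning set.
  P2: blocked at fork node WebVisits ∈ conditioning set.
{WebVisits} satisfies the backdoor criterion.

Yes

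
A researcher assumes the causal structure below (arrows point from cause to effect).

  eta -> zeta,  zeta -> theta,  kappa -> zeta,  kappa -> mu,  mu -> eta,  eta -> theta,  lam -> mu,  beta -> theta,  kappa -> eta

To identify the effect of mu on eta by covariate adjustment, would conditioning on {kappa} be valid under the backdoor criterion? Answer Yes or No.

Backdoor paths from mu to eta (paths whose first edge points into mu):
  P1: mu <- kappa -> eta
  P2: mu <- kappa -> zeta <- eta
  P3: mu <- kappa -> zeta -> theta <- eta
Condition 1 (no descendant of mu in the set): holds — descendants of mu are {eta, theta, zeta}; none are in {kappa}.
Condition 2 (every backdoor path blocked by {kappa}):
  P1: blocked at fork node kappa ∈ conditioning set.
  P2: blocked at fork node kappa ∈ conditioning set.
  P3: blocked at fork node kappa ∈ conditioning set.
{kappa} satisfies the backdoor criterion.

Yes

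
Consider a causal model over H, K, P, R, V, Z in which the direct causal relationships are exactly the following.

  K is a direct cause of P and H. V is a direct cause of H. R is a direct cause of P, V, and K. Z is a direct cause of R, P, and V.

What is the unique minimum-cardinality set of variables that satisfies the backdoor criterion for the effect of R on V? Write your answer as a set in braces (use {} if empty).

Variables eligible for adjustment (non-descendants of R, excluding R and V): {Z}.
Backdoor paths from R to V:
  P1: R <- Z -> P <- K -> H <- V
  P2: R <- Z -> V
The empty set is not sufficient: P2 (R <- Z -> V) has no collider blocking it and no conditioned non-collider, so it is open.
Try {Z}:
  P1: blocked at fork node Z ∈ conditioning set.
  P2: blocked at fork node Z ∈ conditioning set.
{Z} contains no descendant of R and blocks every backdoor path.
{Z} is the unique smallest valid adjustment set.

{Z}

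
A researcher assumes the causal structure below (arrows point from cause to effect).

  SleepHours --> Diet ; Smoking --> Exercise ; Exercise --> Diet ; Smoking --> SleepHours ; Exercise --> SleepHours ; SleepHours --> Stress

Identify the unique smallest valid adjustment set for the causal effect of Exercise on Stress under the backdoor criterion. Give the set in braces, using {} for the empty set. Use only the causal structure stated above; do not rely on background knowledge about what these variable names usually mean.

Variables eligible for adjustment (non-descendants of Exercise, excluding Exercise and Stress): {Smoking}.
Backdoor paths from Exercise to Stress:
  P1: Exercise <- Smoking -> SleepHours -> Stress
The empty set is not sufficient: P1 (Exercise <- Smoking -> SleepHours -> Stress) has no collider blocking it and no conditioned non-collider, so it is open.
Try {Smoking}:
  P1: blocked at fork node Smoking ∈ conditioning set.
{Smoking} contains no descendant of Exercise and blocks every backdoor path.
{Smoking} is the unique smallest valid adjustment set.

{Smoking}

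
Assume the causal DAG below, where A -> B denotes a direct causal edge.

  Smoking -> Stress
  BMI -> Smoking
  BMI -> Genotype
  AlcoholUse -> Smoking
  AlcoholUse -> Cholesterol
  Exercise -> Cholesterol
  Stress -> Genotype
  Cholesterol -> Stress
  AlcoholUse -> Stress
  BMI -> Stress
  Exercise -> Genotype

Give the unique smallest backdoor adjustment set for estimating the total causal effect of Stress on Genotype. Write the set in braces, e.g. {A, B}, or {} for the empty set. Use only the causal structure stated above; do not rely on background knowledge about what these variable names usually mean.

Variables eligible for adjustment (non-descendants of Stress, excluding Stress and Genotype): {AlcoholUse, BMI, Cholesterol, Exercise, Smoking}.
Backdoor paths from Stress to Genotype:
  P1: Stress <- BMI -> Smoking <- AlcoholUse -> Cholesterol <- Exercise -> Genotype
  P2: Stress <- BMI -> Genotype
  P3: Stress <- AlcoholUse -> Cholesterol <- Exercise -> Genotype
  P4: Stress <- AlcoholUse -> Smoking <- BMI -> Genotype
  P5: Stress <- Cholesterol <- Exercise -> Genotype
  P6: Stress <- Cholesterol <- AlcoholUse -> Smoking <- BMI -> Genotype
  P7: Stress <- Smoking <- BMI -> Genotype
  P8: Stress <- Smoking <- AlcoholUse -> Cholesterol <- Exercise -> Genotype
The empty set is not sufficient: P2 (Stress <- BMI -> Genotype) has no collider blocking it and no conditioned non-collider, so it is open.
Try {BMI, Exercise}:
  P1: blocked at fork node BMI ∈ conditioning set.
  P2: blocked at fork node BMI ∈ conditioning set.
  P3: blocked at collider Cholesterol (neither it nor any descendant is in the conditioning set).
  P4: blocked at collider Smoking (neither it nor any descendant is in the conditioning set).
  P5: blocked at fork node Exercise ∈ conditioning set.
  P6: blocked at collider Smoking (neither it nor any descendant is in the conditioning set).
  P7: blocked at fork node BMI ∈ conditioning set.
  P8: blocked at collider Cholesterol (neither it nor any descendant is in the conditioning set).
{BMI, Exercise} contains no descendant of Stress and blocks every backdoor path.
Every element of {BMI, Exercise} is needed (dropping BMI leaves P2 open; dropping Exercise leaves P5 open), so no proper subset is valid.
Among all size-2 subsets of the eligible variables, only {BMI, Exercise} blocks every backdoor path, so it is the unique smallest valid adjustment set.

{BMI, Exercise}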